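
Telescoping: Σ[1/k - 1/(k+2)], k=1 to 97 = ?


Telescoping with gap 2: two head and two tail terms survive.
= (1 + 1/2) - (1/98 + 1/99)
= 3/2 - 1/98 - 1/99 = 7178/4851

Sum = 7178/4851


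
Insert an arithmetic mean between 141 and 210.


AM = (141 + 210)/2 = 351/2 = 175.5

AM = 175.5


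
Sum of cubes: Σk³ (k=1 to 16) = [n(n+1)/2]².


n(n+1)/2 = 16×17/2 = 136
Σk³ = 136² = 18496

Σk³ = 18496


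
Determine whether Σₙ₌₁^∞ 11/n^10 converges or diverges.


p-series test: Σ c/n^p converges if p > 1, diverges if p ≤ 1 (constant c > 0 doesn't affect convergence).
p = 10
10 > 1 → CONVERGES

Converges (p = 10 > 1)


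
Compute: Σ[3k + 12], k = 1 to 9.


Σ(3k+12) = 3·Σk + 12·n
= 3·45 + 12·9
= 135 + 108 = 243

Σ = 243


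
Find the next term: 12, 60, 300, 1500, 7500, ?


Pattern: geometric (r=5)
Terms: 12, 60, 300, 1500, 7500
Next term = 37500

Next term = 37500


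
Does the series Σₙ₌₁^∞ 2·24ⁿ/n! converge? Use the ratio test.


aₙ = 2·24^n/n!
a_{n+1}/aₙ = 24^(n+1)/(n+1)! × n!/24^n  (constant 2 cancels)
= 24/(n+1)
L = lim(n→∞) 24/(n+1) = 0
L < 1 → series CONVERGES

Converges (ratio test: L = 0 < 1)


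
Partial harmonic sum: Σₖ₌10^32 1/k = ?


Σₖ₌10^32 1/k = 1/10 + 1/11 + 1/12 + ... + 1/32
= 177548058726419/144403552893600
≈ 1.2295

Sum = 177548058726419/144403552893600 ≈ 1.2295


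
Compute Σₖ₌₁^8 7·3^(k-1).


Sₙ = 7×(3^8 - 1)/(3 - 1)
= 7×(6561 - 1)/2
= 7×6560/2
= 22960

S_8 = 22960


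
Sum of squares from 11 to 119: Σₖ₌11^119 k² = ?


Σₖ₌11^119 k² = Σₖ₌₁^119 k² − Σₖ₌₁^10 k²
= 119·120·239/6 − 10·11·21/6
= 568820 − 385 = 568435

Σk² = 568435


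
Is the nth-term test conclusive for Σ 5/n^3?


lim(n→∞) 5/n^3 = 0
lim aₙ = 0 → nth-term test is INCONCLUSIVE
(Need other tests; this is actually a convergent p-series with p=3 > 1)

Inconclusive (lim aₙ = 0; need another test)


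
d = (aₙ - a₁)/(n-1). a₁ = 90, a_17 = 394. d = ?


d = (aₙ - a₁)/(n-1)
= (394 - 90)/(17-1)
= 304/16 = 19

d = 19


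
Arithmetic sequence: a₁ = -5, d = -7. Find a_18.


aₙ = a₁ + (n-1)d
= -5 + (18-1)×-7
= -5 - 119
= -124

a_18 = -124


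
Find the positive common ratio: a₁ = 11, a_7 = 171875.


r^(n-1) = aₙ/a₁
r^6 = 171875/11 = 15625
r = 15625^(1/6)
= ±5; taking r > 0 gives r = 5

r = 5


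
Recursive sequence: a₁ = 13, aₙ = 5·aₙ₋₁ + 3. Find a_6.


Computing step by step:
a_1 = 13
a_2 = 68
a_3 = 343
a_4 = 1718
a_5 = 8593
a_6 = 42968


a_6 = 42968


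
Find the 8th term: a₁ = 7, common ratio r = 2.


aₙ = a₁·r^(n-1)
= 7×2^7
= 7×128
= 896

a_8 = 896


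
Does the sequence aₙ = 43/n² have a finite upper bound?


a₁ = 43, a₂ = 43/4, a₃ = 43/9, ...
0 < aₙ ≤ 43 for all n ≥ 1
The sequence IS bounded

Bounded (0 < aₙ ≤ 43)


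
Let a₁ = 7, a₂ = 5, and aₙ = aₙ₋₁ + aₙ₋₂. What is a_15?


Computing iteratively: 7, 5, 12, 17, 29, 46, 75, 121, 196, 317, 513, 830, ...
a_15 = 3516

a_15 = 3516


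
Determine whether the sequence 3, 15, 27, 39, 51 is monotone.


Differences: 12, 12, 12, 12
All differences > 0 → strictly INCREASING

Monotonically increasing


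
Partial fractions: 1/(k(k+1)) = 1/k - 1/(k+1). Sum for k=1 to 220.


1/(k(k+1)) = 1/k - 1/(k+1) (partial fractions)
Telescoping: Σ = 1 - 1/221 = 220/221

Sum = 220/221


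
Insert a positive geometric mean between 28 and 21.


GM = √(28×21) = √588 = 24.2487

GM = 24.2487


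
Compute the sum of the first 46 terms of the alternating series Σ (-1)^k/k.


S = -1 + 1/2 - 1/3 + 1/4 - 1/5 + 1/6 - 1/7 + 1/8 ± ...
= -0.6824
(Full series converges to -ln(2) ≈ -0.6931)

S_46 = -0.6824


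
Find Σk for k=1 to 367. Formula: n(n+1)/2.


n(n+1)/2 = 367×368/2 = 135056/2 = 67528

Σk = 67528


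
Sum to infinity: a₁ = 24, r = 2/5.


S∞ = a₁/(1-r) = 24/(1 - 2/5)
= 24/(3/5)
= 40

S∞ = 40


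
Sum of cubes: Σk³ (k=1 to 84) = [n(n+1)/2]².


n(n+1)/2 = 84×85/2 = 3570
Σk³ = 3570² = 12744900

Σk³ = 12744900


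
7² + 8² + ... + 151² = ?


Σₖ₌7^151 k² = Σₖ₌₁^151 k² − Σₖ₌₁^6 k²
= 151·152·303/6 − 6·7·13/6
= 1159076 − 91 = 1158985

Σk² = 1158985


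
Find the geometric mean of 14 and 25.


GM = √(14×25) = √350 = 18.7083

GM = 18.7083


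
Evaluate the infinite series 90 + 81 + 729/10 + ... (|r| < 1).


S∞ = a₁/(1-r) = 90/(1 - 9/10)
= 90/(1/10)
= 900

S∞ = 900


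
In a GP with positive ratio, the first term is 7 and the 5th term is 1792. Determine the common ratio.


r^(n-1) = aₙ/a₁
r^4 = 1792/7 = 256
r = 256^(1/4)
= ±4; taking r > 0 gives r = 4

r = 4


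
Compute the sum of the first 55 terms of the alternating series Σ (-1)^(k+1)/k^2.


S = 1 - 1/4 + 1/9 - 1/16 + 1/25 - 1/36 + 1/49 - 1/64 ± ...
= 0.8226
(Full series converges to +π²/12 ≈ +0.8225)

S_55 = 0.8226


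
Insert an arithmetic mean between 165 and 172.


AM = (165 + 172)/2 = 337/2 = 168.5

AM = 168.5


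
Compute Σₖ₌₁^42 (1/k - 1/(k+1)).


Telescoping: adjacent terms cancel.
= 1/1 - 1/43
= 1 - 1/43 = 42/43

Sum = 42/43


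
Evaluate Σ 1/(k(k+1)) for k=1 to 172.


1/(k(k+1)) = 1/k - 1/(k+1) (partial fractions)
Telescoping: Σ = 1 - 1/173 = 172/173

Sum = 172/173


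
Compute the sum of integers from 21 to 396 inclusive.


Σₖ₌21^396 k = Σₖ₌₁^396 k − Σₖ₌₁^20 k
= 396·397/2 − 20·21/2
= 78606 − 210 = 78396

Σk = 78396


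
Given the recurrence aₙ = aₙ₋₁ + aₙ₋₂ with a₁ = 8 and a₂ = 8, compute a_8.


Computing iteratively: 8, 8, 16, 24, 40, 64, 104, 168
a_8 = 168

a_8 = 168


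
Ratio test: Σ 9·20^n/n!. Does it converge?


aₙ = 9·20^n/n!
a_{n+1}/aₙ = 20^(n+1)/(n+1)! × n!/20^n  (constant 9 cancels)
= 20/(n+1)
L = lim(n→∞) 20/(n+1) = 0
L < 1 → series CONVERGES

Converges (ratio test: L = 0 < 1)


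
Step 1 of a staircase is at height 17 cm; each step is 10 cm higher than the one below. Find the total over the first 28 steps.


aₙ = 17 + (28-1)×10 = 287
Sₙ = n(a₁+aₙ)/2 = 28×(17+287)/2
= 28×304/2 = 4256

S_28 = 4256


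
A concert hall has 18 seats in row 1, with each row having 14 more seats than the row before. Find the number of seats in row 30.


aₙ = a₁ + (n-1)d
= 18 + (30-1)×14
= 18 + 406
= 424

a_30 = 424


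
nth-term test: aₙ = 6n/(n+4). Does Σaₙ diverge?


lim(n→∞) 6n/(n+4) = 6/1 = 6  (divide numerator and denominator by n)
lim aₙ = 6 ≠ 0 → series DIVERGES

Diverges (lim aₙ = 6 ≠ 0)


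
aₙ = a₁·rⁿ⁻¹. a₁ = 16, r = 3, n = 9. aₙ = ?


aₙ = a₁·r^(n-1)
= 16×3^8
= 16×6561
= 104976

a_9 = 104976


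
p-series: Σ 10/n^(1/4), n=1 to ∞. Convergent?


p-series test: Σ c/n^p converges if p > 1, diverges if p ≤ 1 (constant c > 0 doesn't affect convergence).
p = 1/4
1/4 ≤ 1 → DIVERGES

Diverges (p = 1/4 ≤ 1)


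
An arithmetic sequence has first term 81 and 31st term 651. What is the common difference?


d = (aₙ - a₁)/(n-1)
= (651 - 81)/(31-1)
= 570/30 = 19

d = 19


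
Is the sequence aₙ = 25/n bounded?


a₁ = 25, a₂ = 25/2, a₃ = 25/3, ...
0 < aₙ ≤ 25 for all n ≥ 1
Lower bound: 0, Upper bound: 25
The sequence IS bounded

Bounded (0 < aₙ ≤ 25)


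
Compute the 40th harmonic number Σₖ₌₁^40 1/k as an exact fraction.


H_40 = 1/1 + 1/2 + 1/3 + ... + 1/40
= 2078178381193813/485721041551200
≈ 4.2785

H_40 = 2078178381193813/485721041551200 ≈ 4.2785


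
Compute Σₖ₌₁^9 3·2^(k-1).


Sₙ = 3×(2^9 - 1)/(2 - 1)
= 3×(512 - 1)/1
= 3×511/1
= 1533

S_9 = 1533


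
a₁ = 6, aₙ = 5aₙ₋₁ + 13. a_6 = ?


Computing step by step:
a_1 = 6
a_2 = 43
a_3 = 228
a_4 = 1153
a_5 = 5778
a_6 = 28903


a_6 = 28903


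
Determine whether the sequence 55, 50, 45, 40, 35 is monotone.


Differences: -5, -5, -5, -5
All differences < 0 → strictly DECREASING

Monotonically decreasing


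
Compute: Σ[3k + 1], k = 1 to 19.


Σ(3k+1) = 3·Σk + 1·n
= 3·190 + 1·19
= 570 + 19 = 589

Σ = 589


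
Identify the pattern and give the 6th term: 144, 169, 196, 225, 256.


Pattern: perfect squares: n²
Terms: 144, 169, 196, 225, 256
Next term = 289

Next term = 289


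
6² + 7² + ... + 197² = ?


Σₖ₌6^197 k² = Σₖ₌₁^197 k² − Σₖ₌₁^5 k²
= 197·198·395/6 − 5·6·11/6
= 2567895 − 55 = 2567840

Σk² = 2567840


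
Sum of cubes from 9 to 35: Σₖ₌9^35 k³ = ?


Σₖ₌9^35 k³ = [35·36/2]² − [8·9/2]²
= 396900 − 1296 = 395604

Σk³ = 395604


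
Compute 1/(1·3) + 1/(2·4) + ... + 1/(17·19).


1/(k(k+2)) = (1/2)·(1/k - 1/(k+2)) (partial fractions)
Telescoping: Σ = (1/2)·(1 + 1/2 - 1/18 - 1/19) = 119/171

Sum = 119/171


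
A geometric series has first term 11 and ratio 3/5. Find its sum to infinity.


S∞ = a₁/(1-r) = 11/(1 - 3/5)
= 11/(2/5)
= 55/2

S∞ = 55/2


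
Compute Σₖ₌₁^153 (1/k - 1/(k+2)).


Telescoping with gap 2: two head and two tail terms survive.
= (1 + 1/2) - (1/154 + 1/155)
= 3/2 - 1/154 - 1/155 = 17748/11935

Sum = 17748/11935


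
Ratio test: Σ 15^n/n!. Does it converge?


aₙ = 15^n/n!
a_{n+1}/aₙ = 15^(n+1)/(n+1)! × n!/15^n
= 15/(n+1)
L = lim(n→∞) 15/(n+1) = 0
L < 1 → series CONVERGES

Converges (ratio test: L = 0 < 1)


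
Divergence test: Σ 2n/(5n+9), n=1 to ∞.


lim(n→∞) 2n/(5n+9) = 2/5 = 2/5  (divide numerator and denominator by n)
lim aₙ = 2/5 ≠ 0 → series DIVERGES

Diverges (lim aₙ = 2/5 ≠ 0)


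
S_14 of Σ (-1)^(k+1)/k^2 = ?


S = 1 - 1/4 + 1/9 - 1/16 + 1/25 - 1/36 + 1/49 - 1/64 ± ...
= 0.8201
(Full series converges to +π²/12 ≈ +0.8225)

S_14 = 0.8201


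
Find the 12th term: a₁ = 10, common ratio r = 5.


aₙ = a₁·r^(n-1)
= 10×5^11
= 10×48828125
= 488281250

a_12 = 488281250


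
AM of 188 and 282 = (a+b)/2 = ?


AM = (188 + 282)/2 = 470/2 = 235

AM = 235


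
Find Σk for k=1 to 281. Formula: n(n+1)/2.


n(n+1)/2 = 281×282/2 = 79242/2 = 39621

Σk = 39621


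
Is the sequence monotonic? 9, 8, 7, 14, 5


Differences: -1, -1, 7, -9
Difference at position 3 is +7 (> 0) but position 1 is -1 (< 0) — sequence both rises and falls
→ NOT monotonic

Not monotonic


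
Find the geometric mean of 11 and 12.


GM = √(11×12) = √132 = 11.4891

GM = 11.4891


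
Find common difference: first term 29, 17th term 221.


d = (aₙ - a₁)/(n-1)
= (221 - 29)/(17-1)
= 192/16 = 12

d = 12


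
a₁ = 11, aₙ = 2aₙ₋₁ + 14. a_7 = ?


Computing step by step:
a_1 = 11
a_2 = 36
a_3 = 86
a_4 = 186
a_5 = 386
a_6 = 786
a_7 = 1586


a_7 = 1586


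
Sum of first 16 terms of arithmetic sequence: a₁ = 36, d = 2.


aₙ = 36 + (16-1)×2 = 66
Sₙ = n(a₁+aₙ)/2 = 16×(36+66)/2
= 16×102/2 = 816

S_16 = 816


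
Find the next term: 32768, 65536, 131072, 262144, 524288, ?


Pattern: powers of 2: 2ⁿ
Terms: 32768, 65536, 131072, 262144, 524288
Next term = 1048576

Next term = 1048576


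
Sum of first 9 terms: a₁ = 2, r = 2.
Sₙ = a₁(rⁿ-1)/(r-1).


Sₙ = 2×(2^9 - 1)/(2 - 1)
= 2×(512 - 1)/1
= 2×511/1
= 1022

S_9 = 1022


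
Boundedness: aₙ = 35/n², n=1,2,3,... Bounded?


a₁ = 35, a₂ = 35/4, a₃ = 35/9, ...
0 < aₙ ≤ 35 for all n ≥ 1
The sequence IS bounded

Bounded (0 < aₙ ≤ 35)


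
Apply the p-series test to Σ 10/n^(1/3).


p-series test: Σ c/n^p converges if p > 1, diverges if p ≤ 1 (constant c > 0 doesn't affect convergence).
p = 1/3
1/3 ≤ 1 → DIVERGES

Diverges (p = 1/3 ≤ 1)


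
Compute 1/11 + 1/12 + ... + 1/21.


Σₖ₌11^21 1/k = 1/11 + 1/12 + 1/13 + ... + 1/21
= 166770367/232792560
≈ 0.7164

Sum = 166770367/232792560 ≈ 0.7164


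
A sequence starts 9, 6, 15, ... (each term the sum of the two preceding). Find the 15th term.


Computing iteratively: 9, 6, 15, 21, 36, 57, 93, 150, 243, 393, 636, 1029, ...
a_15 = 4359

a_15 = 4359


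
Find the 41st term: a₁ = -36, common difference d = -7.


aₙ = a₁ + (n-1)d
= -36 + (41-1)×-7
= -36 - 280
= -316

a_41 = -316


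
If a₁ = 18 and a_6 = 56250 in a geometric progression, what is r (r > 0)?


r^(n-1) = aₙ/a₁
r^5 = 56250/18 = 3125
r = 3125^(1/5)
= 5

r = 5


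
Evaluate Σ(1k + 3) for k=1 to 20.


Σ(1k+3) = 1·Σk + 3·n
= 1·210 + 3·20
= 210 + 60 = 270

Σ = 270


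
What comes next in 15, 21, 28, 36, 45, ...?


Pattern: triangular numbers: n(n+1)/2
Terms: 15, 21, 28, 36, 45
Next term = 55

Next term = 55


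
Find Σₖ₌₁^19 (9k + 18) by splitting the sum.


Σ(9k+18) = 9·Σk + 18·n
= 9·190 + 18·19
= 1710 + 342 = 2052

Σ = 2052


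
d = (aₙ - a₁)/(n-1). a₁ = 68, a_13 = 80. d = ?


d = (aₙ - a₁)/(n-1)
= (80 - 68)/(13-1)
= 12/12 = 1

d = 1


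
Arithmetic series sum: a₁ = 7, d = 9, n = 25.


aₙ = 7 + (25-1)×9 = 223
Sₙ = n(a₁+aₙ)/2 = 25×(7+223)/2
= 25×230/2 = 2875

S_25 = 2875


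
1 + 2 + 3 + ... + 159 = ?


n(n+1)/2 = 159×160/2 = 25440/2 = 12720

Σk = 12720


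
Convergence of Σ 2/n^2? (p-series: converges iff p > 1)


p-series test: Σ c/n^p converges if p > 1, diverges if p ≤ 1 (constant c > 0 doesn't affect convergence).
p = 2
2 > 1 → CONVERGES

Converges (p = 2 > 1)


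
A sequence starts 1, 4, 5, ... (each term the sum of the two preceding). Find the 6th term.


Computing iteratively: 1, 4, 5, 9, 14, 23
a_6 = 23

a_6 = 23


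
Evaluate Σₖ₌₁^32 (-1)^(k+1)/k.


S = 1 - 1/2 + 1/3 - 1/4 + 1/5 - 1/6 + 1/7 - 1/8 ± ...
= 0.6778
(Full series converges to +ln(2) ≈ +0.6931)

S_32 = 0.6778


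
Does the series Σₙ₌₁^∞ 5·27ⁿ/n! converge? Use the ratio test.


aₙ = 5·27^n/n!
a_{n+1}/aₙ = 27^(n+1)/(n+1)! × n!/27^n  (constant 5 cancels)
= 27/(n+1)
L = lim(n→∞) 27/(n+1) = 0
L < 1 → series CONVERGES

Converges (ratio test: L = 0 < 1)


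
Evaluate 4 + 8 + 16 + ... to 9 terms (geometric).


Sₙ = 4×(2^9 - 1)/(2 - 1)
= 4×(512 - 1)/1
= 4×511/1
= 2044

S_9 = 2044


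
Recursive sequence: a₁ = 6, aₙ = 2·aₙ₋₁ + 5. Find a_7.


Computing step by step:
a_1 = 6
a_2 = 17
a_3 = 39
a_4 = 83
a_5 = 171
a_6 = 347
a_7 = 699


a_7 = 699


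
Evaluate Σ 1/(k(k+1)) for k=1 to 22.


1/(k(k+1)) = 1/k - 1/(k+1) (partial fractions)
Telescoping: Σ = 1 - 1/23 = 22/23

Sum = 22/23


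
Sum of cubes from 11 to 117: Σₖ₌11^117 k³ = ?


Σₖ₌11^117 k³ = [117·118/2]² − [10·11/2]²
= 47651409 − 3025 = 47648384

Σk³ = 47648384


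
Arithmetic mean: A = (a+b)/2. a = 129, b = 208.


AM = (129 + 208)/2 = 337/2 = 168.5

AM = 168.5


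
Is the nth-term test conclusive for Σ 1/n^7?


lim(n→∞) 1/n^7 = 0
lim aₙ = 0 → nth-term test is INCONCLUSIVE
(Need other tests; this is actually a convergent p-series with p=7 > 1)

Inconclusive (lim aₙ = 0; need another test)


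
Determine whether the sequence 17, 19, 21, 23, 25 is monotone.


Differences: 2, 2, 2, 2
All differences > 0 → strictly INCREASING

Monotonically increasing


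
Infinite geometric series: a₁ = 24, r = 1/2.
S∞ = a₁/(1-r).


S∞ = a₁/(1-r) = 24/(1 - 1/2)
= 24/(1/2)
= 48

S∞ = 48


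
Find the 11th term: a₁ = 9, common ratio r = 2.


aₙ = a₁·r^(n-1)
= 9×2^10
= 9×1024
= 9216

a_11 = 9216


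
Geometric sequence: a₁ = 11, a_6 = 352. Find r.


r^(n-1) = aₙ/a₁
r^5 = 352/11 = 32
r = 32^(1/5)
= 2

r = 2


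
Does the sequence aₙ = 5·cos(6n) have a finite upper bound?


For all n, -1 ≤ cos(6n) ≤ 1, so -5 ≤ 5·cos(6n) ≤ 5
Lower bound: -5, Upper bound: 5
The sequence IS bounded

Bounded (-5 ≤ aₙ ≤ 5)


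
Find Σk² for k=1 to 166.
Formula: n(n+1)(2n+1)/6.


n = 166
n(n+1)(2n+1)/6 = 166×167×333/6
= 9231426/6 = 1538571

Σk² = 1538571


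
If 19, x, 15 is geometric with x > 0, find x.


GM = √(19×15) = √285 = 16.8819

GM = 16.8819


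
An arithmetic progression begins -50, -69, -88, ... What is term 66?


aₙ = a₁ + (n-1)d
= -50 + (66-1)×-19
= -50 - 1235
= -1285

a_66 = -1285


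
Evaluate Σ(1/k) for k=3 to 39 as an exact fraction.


Σₖ₌3^39 1/k = 1/3 + 1/4 + 1/5 + ... + 1/39
= 1337453792828233/485721041551200
≈ 2.7535

Sum = 1337453792828233/485721041551200 ≈ 2.7535


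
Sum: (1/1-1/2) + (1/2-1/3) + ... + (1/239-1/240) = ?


Telescoping: adjacent terms cancel.
= 1/1 - 1/240
= 1 - 1/240 = 239/240

Sum = 239/240


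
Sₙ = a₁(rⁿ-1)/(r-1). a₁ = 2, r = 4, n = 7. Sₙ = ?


Sₙ = 2×(4^7 - 1)/(4 - 1)
= 2×(16384 - 1)/3
= 2×16383/3
= 10922

S_7 = 10922


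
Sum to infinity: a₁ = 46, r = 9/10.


S∞ = a₁/(1-r) = 46/(1 - 9/10)
= 46/(1/10)
= 460

S∞ = 460


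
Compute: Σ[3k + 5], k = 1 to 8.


Σ(3k+5) = 3·Σk + 5·n
= 3·36 + 5·8
= 108 + 40 = 148

Σ = 148


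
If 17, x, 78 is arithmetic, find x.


AM = (17 + 78)/2 = 95/2 = 47.5

AM = 47.5


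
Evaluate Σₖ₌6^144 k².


Σₖ₌6^144 k² = Σₖ₌₁^144 k² − Σₖ₌₁^5 k²
= 144·145·289/6 − 5·6·11/6
= 1005720 − 55 = 1005665

Σk² = 1005665


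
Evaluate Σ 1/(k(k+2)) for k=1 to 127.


1/(k(k+2)) = (1/2)·(1/k - 1/(k+2)) (partial fractions)
Telescoping: Σ = (1/2)·(1 + 1/2 - 1/128 - 1/129) = 24511/33024

Sum = 24511/33024


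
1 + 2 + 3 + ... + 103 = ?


n(n+1)/2 = 103×104/2 = 10712/2 = 5356

Σk = 5356


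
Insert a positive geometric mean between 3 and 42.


GM = √(3×42) = √126 = 11.225

GM = 11.225


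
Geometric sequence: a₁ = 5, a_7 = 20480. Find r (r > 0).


r^(n-1) = aₙ/a₁
r^6 = 20480/5 = 4096
r = 4096^(1/6)
= ±4; taking r > 0 gives r = 4

r = 4


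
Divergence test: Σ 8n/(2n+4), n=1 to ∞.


lim(n→∞) 8n/(2n+4) = 8/2 = 4  (divide numerator and denominator by n)
lim aₙ = 4 ≠ 0 → series DIVERGES

Diverges (lim aₙ = 4 ≠ 0)


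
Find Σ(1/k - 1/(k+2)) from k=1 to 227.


Telescoping with gap 2: two head and two tail terms survive.
= (1 + 1/2) - (1/228 + 1/229)
= 3/2 - 1/228 - 1/229 = 77861/52212

Sum = 77861/52212


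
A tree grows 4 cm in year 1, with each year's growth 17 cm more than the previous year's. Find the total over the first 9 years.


aₙ = 4 + (9-1)×17 = 140
Sₙ = n(a₁+aₙ)/2 = 9×(4+140)/2
= 9×144/2 = 648

S_9 = 648


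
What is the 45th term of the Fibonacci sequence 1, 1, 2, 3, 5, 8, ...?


Fibonacci sequence: 1, 1, 2, 3, 5, 8, 13, 21, 34, 55, 89, ...
F(45) = 1134903170

F(45) = 1134903170


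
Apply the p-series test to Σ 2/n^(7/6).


p-series test: Σ c/n^p converges if p > 1, diverges if p ≤ 1 (constant c > 0 doesn't affect convergence).
p = 7/6
7/6 > 1 → CONVERGES

Converges (p = 7/6 > 1)


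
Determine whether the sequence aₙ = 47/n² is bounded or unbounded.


a₁ = 47, a₂ = 47/4, a₃ = 47/9, ...
0 < aₙ ≤ 47 for all n ≥ 1
The sequence IS bounded

Bounded (0 < aₙ ≤ 47)


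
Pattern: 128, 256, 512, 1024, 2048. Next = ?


Pattern: powers of 2: 2ⁿ
Terms: 128, 256, 512, 1024, 2048
Next term = 4096

Next term = 4096


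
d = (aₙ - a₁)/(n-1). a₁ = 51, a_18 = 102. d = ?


d = (aₙ - a₁)/(n-1)
= (102 - 51)/(18-1)
= 51/17 = 3

d = 3


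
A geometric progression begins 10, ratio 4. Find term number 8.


aₙ = a₁·r^(n-1)
= 10×4^7
= 10×16384
= 163840

a_8 = 163840


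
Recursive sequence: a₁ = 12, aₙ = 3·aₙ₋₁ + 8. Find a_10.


Computing step by step:
a_1 = 12
a_2 = 44
a_3 = 140
a_4 = 428
a_5 = 1292
a_6 = 3884
a_7 = 11660
a_8 = 34988
a_9 = 104972
a_10 = 314924


a_10 = 314924


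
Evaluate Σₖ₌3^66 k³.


Σₖ₌3^66 k³ = [66·67/2]² − [2·3/2]²
= 4888521 − 9 = 4888512

Σk³ = 4888512


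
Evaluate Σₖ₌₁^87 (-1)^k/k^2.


S = -1 + 1/4 - 1/9 + 1/16 - 1/25 + 1/36 - 1/49 + 1/64 ± ...
= -0.8225
(Full series converges to -π²/12 ≈ -0.8225)

S_87 = -0.8225


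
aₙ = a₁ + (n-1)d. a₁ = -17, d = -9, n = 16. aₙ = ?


aₙ = a₁ + (n-1)d
= -17 + (16-1)×-9
= -17 - 135
= -152

a_16 = -152


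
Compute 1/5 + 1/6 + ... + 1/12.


Σₖ₌5^12 1/k = 1/5 + 1/6 + 1/7 + 1/8 + 1/9 + 1/10 + 1/11 + 1/12
= 28271/27720
≈ 1.0199

Sum = 28271/27720 ≈ 1.0199


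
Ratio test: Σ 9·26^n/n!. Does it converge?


aₙ = 9·26^n/n!
a_{n+1}/aₙ = 26^(n+1)/(n+1)! × n!/26^n  (constant 9 cancels)
= 26/(n+1)
L = lim(n→∞) 26/(n+1) = 0
L < 1 → series CONVERGES

Converges (ratio test: L = 0 < 1)


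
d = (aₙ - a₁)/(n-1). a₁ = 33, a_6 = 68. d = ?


d = (aₙ - a₁)/(n-1)
= (68 - 33)/(6-1)
= 35/5 = 7

d = 7


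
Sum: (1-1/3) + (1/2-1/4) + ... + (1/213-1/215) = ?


Telescoping with gap 2: two head and two tail terms survive.
= (1 + 1/2) - (1/214 + 1/215)
= 3/2 - 1/214 - 1/215 = 34293/23005

Sum = 34293/23005


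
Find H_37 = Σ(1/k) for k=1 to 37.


H_37 = 1/1 + 1/2 + 1/3 + ... + 1/37
= 2040798836801833/485721041551200
≈ 4.2016

H_37 = 2040798836801833/485721041551200 ≈ 4.2016


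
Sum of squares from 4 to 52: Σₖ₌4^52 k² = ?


Σₖ₌4^52 k² = Σₖ₌₁^52 k² − Σₖ₌₁^3 k²
= 52·53·105/6 − 3·4·7/6
= 48230 − 14 = 48216

Σk² = 48216


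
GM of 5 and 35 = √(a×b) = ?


GM = √(5×35) = √175 = 13.2288

GM = 13.2288


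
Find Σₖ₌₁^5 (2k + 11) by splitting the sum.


Σ(2k+11) = 2·Σk + 11·n
= 2·15 + 11·5
= 30 + 55 = 85

Σ = 85


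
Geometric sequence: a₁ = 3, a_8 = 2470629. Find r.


r^(n-1) = aₙ/a₁
r^7 = 2470629/3 = 823543
r = 823543^(1/7)
= 7

r = 7


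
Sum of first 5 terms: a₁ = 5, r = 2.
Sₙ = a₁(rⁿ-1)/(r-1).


Sₙ = 5×(2^5 - 1)/(2 - 1)
= 5×(32 - 1)/1
= 5×31/1
= 155

S_5 = 155


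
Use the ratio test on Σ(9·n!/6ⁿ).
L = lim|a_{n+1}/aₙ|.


aₙ = 9·n!/6^n
a_{n+1}/aₙ = (n+1)!/6^(n+1) × 6^n/n!  (constant 9 cancels)
= (n+1)/6
L = lim(n→∞) (n+1)/6 = ∞
L > 1 → series DIVERGES

Diverges (ratio test: L = ∞ > 1)


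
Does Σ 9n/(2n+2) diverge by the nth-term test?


lim(n→∞) 9n/(2n+2) = 9/2 = 9/2  (divide numerator and denominator by n)
lim aₙ = 9/2 ≠ 0 → series DIVERGES

Diverges (lim aₙ = 9/2 ≠ 0)


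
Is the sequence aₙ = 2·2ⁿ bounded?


aₙ = 2·2ⁿ → as n→∞, aₙ→∞ (since base 2 > 1)
No finite upper bound exists
The sequence is UNBOUNDED

Unbounded (aₙ → ∞ as n → ∞)


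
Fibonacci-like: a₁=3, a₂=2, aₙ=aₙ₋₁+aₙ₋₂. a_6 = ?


Computing iteratively: 3, 2, 5, 7, 12, 19
a_6 = 19

a_6 = 19


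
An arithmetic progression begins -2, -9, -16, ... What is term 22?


aₙ = a₁ + (n-1)d
= -2 + (22-1)×-7
= -2 - 147
= -149

a_22 = -149


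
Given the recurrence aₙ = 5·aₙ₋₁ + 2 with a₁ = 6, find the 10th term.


Computing step by step:
a_1 = 6
a_2 = 32
a_3 = 162
a_4 = 812
a_5 = 4062
a_6 = 20312
a_7 = 101562
a_8 = 507812
a_9 = 2539062
a_10 = 12695312


a_10 = 12695312


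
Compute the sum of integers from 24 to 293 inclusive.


Σₖ₌24^293 k = Σₖ₌₁^293 k − Σₖ₌₁^23 k
= 293·294/2 − 23·24/2
= 43071 − 276 = 42795

Σk = 42795


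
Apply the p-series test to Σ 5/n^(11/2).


p-series test: Σ c/n^p converges if p > 1, diverges if p ≤ 1 (constant c > 0 doesn't affect convergence).
p = 11/2
11/2 > 1 → CONVERGES

Converges (p = 11/2 > 1)


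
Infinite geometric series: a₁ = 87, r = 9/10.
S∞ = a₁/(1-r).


S∞ = a₁/(1-r) = 87/(1 - 9/10)
= 87/(1/10)
= 870

S∞ = 870


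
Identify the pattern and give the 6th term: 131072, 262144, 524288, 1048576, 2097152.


Pattern: powers of 2: 2ⁿ
Terms: 131072, 262144, 524288, 1048576, 2097152
Next term = 4194304

Next term = 4194304


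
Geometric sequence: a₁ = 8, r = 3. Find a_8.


aₙ = a₁·r^(n-1)
= 8×3^7
= 8×2187
= 17496

a_8 = 17496


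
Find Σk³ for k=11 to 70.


Σₖ₌11^70 k³ = [70·71/2]² − [10·11/2]²
= 6175225 − 3025 = 6172200

Σk³ = 6172200


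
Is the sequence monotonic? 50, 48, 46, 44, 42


Differences: -2, -2, -2, -2
All differences < 0 → strictly DECREASING

Monotonically decreasing


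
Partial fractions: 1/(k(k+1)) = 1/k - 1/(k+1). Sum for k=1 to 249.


1/(k(k+1)) = 1/k - 1/(k+1) (partial fractions)
Telescoping: Σ = 1 - 1/250 = 249/250

Sum = 249/250


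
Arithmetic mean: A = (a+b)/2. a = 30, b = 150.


AM = (30 + 150)/2 = 180/2 = 90

AM = 90


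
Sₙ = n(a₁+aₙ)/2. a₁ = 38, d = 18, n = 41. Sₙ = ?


aₙ = 38 + (41-1)×18 = 758
Sₙ = n(a₁+aₙ)/2 = 41×(38+758)/2
= 41×796/2 = 16318

S_41 = 16318


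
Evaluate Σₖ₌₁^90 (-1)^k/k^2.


S = -1 + 1/4 - 1/9 + 1/16 - 1/25 + 1/36 - 1/49 + 1/64 ± ...
= -0.8224
(Full series converges to -π²/12 ≈ -0.8225)

S_90 = -0.8224


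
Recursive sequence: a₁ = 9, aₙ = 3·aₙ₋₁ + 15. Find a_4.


Computing step by step:
a_1 = 9
a_2 = 42
a_3 = 141
a_4 = 438


a_4 = 438


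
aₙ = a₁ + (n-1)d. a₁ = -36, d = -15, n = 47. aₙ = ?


aₙ = a₁ + (n-1)d
= -36 + (47-1)×-15
= -36 - 690
= -726

a_47 = -726


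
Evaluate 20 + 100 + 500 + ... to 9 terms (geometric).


Sₙ = 20×(5^9 - 1)/(5 - 1)
= 20×(1953125 - 1)/4
= 20×1953124/4
= 9765620

S_9 = 9765620


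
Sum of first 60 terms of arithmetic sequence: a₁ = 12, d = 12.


aₙ = 12 + (60-1)×12 = 720
Sₙ = n(a₁+aₙ)/2 = 60×(12+720)/2
= 60×732/2 = 21960

S_60 = 21960


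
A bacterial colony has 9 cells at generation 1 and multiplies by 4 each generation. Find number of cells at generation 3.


aₙ = a₁·r^(n-1)
= 9×4^2
= 9×16
= 144

a_3 = 144


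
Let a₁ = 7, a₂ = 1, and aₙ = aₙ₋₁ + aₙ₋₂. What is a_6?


Computing iteratively: 7, 1, 8, 9, 17, 26
a_6 = 26

a_6 = 26


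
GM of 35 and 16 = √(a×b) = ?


GM = √(35×16) = √560 = 23.6643

GM = 23.6643


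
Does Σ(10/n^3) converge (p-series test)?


p-series test: Σ c/n^p converges if p > 1, diverges if p ≤ 1 (constant c > 0 doesn't affect convergence).
p = 3
3 > 1 → CONVERGES

Converges (p = 3 > 1)


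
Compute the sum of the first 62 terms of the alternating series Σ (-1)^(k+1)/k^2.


S = 1 - 1/4 + 1/9 - 1/16 + 1/25 - 1/36 + 1/49 - 1/64 ± ...
= 0.8223
(Full series converges to +π²/12 ≈ +0.8225)

S_62 = 0.8223


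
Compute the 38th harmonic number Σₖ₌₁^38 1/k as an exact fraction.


H_38 = 1/1 + 1/2 + 1/3 + ... + 1/38
= 2053580969474233/485721041551200
≈ 4.2279

H_38 = 2053580969474233/485721041551200 ≈ 4.2279


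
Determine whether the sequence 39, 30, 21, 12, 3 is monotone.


Differences: -9, -9, -9, -9
All differences < 0 → strictly DECREASING

Monotonically decreasing


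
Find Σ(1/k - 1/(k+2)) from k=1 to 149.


Telescoping with gap 2: two head and two tail terms survive.
= (1 + 1/2) - (1/150 + 1/151)
= 3/2 - 1/150 - 1/151 = 16837/11325

Sum = 16837/11325


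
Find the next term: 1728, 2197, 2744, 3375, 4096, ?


Pattern: perfect cubes: n³
Terms: 1728, 2197, 2744, 3375, 4096
Next term = 4913

Next term = 4913


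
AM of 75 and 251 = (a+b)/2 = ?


AM = (75 + 251)/2 = 326/2 = 163

AM = 163


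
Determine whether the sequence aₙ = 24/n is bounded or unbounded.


a₁ = 24, a₂ = 24/2, a₃ = 24/3, ...
0 < aₙ ≤ 24 for all n ≥ 1
Lower bound: 0, Upper bound: 24
The sequence IS bounded

Bounded (0 < aₙ ≤ 24)


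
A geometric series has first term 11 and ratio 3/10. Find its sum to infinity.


S∞ = a₁/(1-r) = 11/(1 - 3/10)
= 11/(7/10)
= 110/7

S∞ = 110/7


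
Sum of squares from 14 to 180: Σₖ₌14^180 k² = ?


Σₖ₌14^180 k² = Σₖ₌₁^180 k² − Σₖ₌₁^13 k²
= 180·181·361/6 − 13·14·27/6
= 1960230 − 819 = 1959411

Σk² = 1959411


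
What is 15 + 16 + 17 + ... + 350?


Σₖ₌15^350 k = Σₖ₌₁^350 k − Σₖ₌₁^14 k
= 350·351/2 − 14·15/2
= 61425 − 105 = 61320

Σk = 61320


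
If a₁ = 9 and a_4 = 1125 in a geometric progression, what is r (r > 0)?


r^(n-1) = aₙ/a₁
r^3 = 1125/9 = 125
r = 125^(1/3)
= 5

r = 5


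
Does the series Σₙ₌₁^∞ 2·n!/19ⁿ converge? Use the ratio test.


aₙ = 2·n!/19^n
a_{n+1}/aₙ = (n+1)!/19^(n+1) × 19^n/n!  (constant 2 cancels)
= (n+1)/19
L = lim(n→∞) (n+1)/19 = ∞
L > 1 → series DIVERGES

Diverges (ratio test: L = ∞ > 1)


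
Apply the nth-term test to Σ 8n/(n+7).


lim(n→∞) 8n/(n+7) = 8/1 = 8  (divide numerator and denominator by n)
lim aₙ = 8 ≠ 0 → series DIVERGES

Diverges (lim aₙ = 8 ≠ 0)


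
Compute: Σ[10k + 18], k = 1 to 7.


Σ(10k+18) = 10·Σk + 18·n
= 10·28 + 18·7
= 280 + 126 = 406

Σ = 406


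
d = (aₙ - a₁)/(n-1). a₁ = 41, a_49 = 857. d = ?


d = (aₙ - a₁)/(n-1)
= (857 - 41)/(49-1)
= 816/48 = 17

d = 17


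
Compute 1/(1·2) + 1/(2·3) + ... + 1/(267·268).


1/(k(k+1)) = 1/k - 1/(k+1) (partial fractions)
Telescoping: Σ = 1 - 1/268 = 267/268

Sum = 267/268


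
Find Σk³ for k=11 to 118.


Σₖ₌11^118 k³ = [118·119/2]² − [10·11/2]²
= 49294441 − 3025 = 49291416

Σk³ = 49291416


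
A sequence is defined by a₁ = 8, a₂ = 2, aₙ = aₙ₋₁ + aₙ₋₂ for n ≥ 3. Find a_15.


Computing iteratively: 8, 2, 10, 12, 22, 34, 56, 90, 146, 236, 382, 618, ...
a_15 = 2618

a_15 = 2618


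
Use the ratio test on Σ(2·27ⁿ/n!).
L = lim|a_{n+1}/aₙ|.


aₙ = 2·27^n/n!
a_{n+1}/aₙ = 27^(n+1)/(n+1)! × n!/27^n  (constant 2 cancels)
= 27/(n+1)
L = lim(n→∞) 27/(n+1) = 0
L < 1 → series CONVERGES

Converges (ratio test: L = 0 < 1)


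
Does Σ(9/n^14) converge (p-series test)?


p-series test: Σ c/n^p converges if p > 1, diverges if p ≤ 1 (constant c > 0 doesn't affect convergence).
p = 14
14 > 1 → CONVERGES

Converges (p = 14 > 1)


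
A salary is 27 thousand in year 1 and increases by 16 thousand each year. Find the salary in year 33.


aₙ = a₁ + (n-1)d
= 27 + (33-1)×16
= 27 + 512
= 539

a_33 = 539


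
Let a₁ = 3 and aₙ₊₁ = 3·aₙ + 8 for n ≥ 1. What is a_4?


Computing step by step:
a_1 = 3
a_2 = 17
a_3 = 59
a_4 = 185


a_4 = 185


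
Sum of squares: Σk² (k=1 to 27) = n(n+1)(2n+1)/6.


n = 27
n(n+1)(2n+1)/6 = 27×28×55/6
= 41580/6 = 6930

Σk² = 6930


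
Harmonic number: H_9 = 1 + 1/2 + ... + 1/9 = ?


H_9 = 1/1 + 1/2 + 1/3 + 1/4 + 1/5 + 1/6 + 1/7 + 1/8 + 1/9
= 7129/2520
≈ 2.829

H_9 = 7129/2520 ≈ 2.829


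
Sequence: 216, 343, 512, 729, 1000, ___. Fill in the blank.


Pattern: perfect cubes: n³
Terms: 216, 343, 512, 729, 1000
Next term = 1331

Next term = 1331


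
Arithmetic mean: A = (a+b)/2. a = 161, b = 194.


AM = (161 + 194)/2 = 355/2 = 177.5

AM = 177.5


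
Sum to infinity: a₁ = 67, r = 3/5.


S∞ = a₁/(1-r) = 67/(1 - 3/5)
= 67/(2/5)
= 335/2

S∞ = 335/2


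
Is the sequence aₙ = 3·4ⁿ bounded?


aₙ = 3·4ⁿ → as n→∞, aₙ→∞ (since base 4 > 1)
No finite upper bound exists
The sequence is UNBOUNDED

Unbounded (aₙ → ∞ as n → ∞)


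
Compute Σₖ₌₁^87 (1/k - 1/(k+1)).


Telescoping: adjacent terms cancel.
= 1/1 - 1/88
= 1 - 1/88 = 87/88

Sum = 87/88


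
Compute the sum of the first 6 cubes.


n(n+1)/2 = 6×7/2 = 21
Σk³ = 21² = 441

Σk³ = 441


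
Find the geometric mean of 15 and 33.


GM = √(15×33) = √495 = 22.2486

GM = 22.2486


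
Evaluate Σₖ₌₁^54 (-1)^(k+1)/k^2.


S = 1 - 1/4 + 1/9 - 1/16 + 1/25 - 1/36 + 1/49 - 1/64 ± ...
= 0.8223
(Full series converges to +π²/12 ≈ +0.8225)

S_54 = 0.8223


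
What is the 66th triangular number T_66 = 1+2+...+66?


n(n+1)/2 = 66×67/2 = 4422/2 = 2211

Σk = 2211


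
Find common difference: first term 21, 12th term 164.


d = (aₙ - a₁)/(n-1)
= (164 - 21)/(12-1)
= 143/11 = 13

d = 13


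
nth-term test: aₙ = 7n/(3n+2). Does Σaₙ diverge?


lim(n→∞) 7n/(3n+2) = 7/3 = 7/3  (divide numerator and denominator by n)
lim aₙ = 7/3 ≠ 0 → series DIVERGES

Diverges (lim aₙ = 7/3 ≠ 0)


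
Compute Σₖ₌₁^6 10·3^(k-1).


Sₙ = 10×(3^6 - 1)/(3 - 1)
= 10×(729 - 1)/2
= 10×728/2
= 3640

S_6 = 3640


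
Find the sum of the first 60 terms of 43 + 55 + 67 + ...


aₙ = 43 + (60-1)×12 = 751
Sₙ = n(a₁+aₙ)/2 = 60×(43+751)/2
= 60×794/2 = 23820

S_60 = 23820


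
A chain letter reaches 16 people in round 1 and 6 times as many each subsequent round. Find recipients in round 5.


aₙ = a₁·r^(n-1)
= 16×6^4
= 16×1296
= 20736

a_5 = 20736


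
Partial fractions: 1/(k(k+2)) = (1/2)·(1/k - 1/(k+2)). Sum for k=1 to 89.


1/(k(k+2)) = (1/2)·(1/k - 1/(k+2)) (partial fractions)
Telescoping: Σ = (1/2)·(1 + 1/2 - 1/90 - 1/91) = 3026/4095

Sum = 3026/4095


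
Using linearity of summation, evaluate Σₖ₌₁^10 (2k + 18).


Σ(2k+18) = 2·Σk + 18·n
= 2·55 + 18·10
= 110 + 180 = 290

Σ = 290


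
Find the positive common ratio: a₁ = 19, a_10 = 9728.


r^(n-1) = aₙ/a₁
r^9 = 9728/19 = 512
r = 512^(1/9)
= 2

r = 2


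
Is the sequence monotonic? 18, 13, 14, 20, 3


Differences: -5, 1, 6, -17
Difference at position 2 is +1 (> 0) but position 1 is -5 (< 0) — sequence both rises and falls
→ NOT monotonic

Not monotonic


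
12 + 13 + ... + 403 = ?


Σₖ₌12^403 k = Σₖ₌₁^403 k − Σₖ₌₁^11 k
= 403·404/2 − 11·12/2
= 81406 − 66 = 81340

Σk = 81340


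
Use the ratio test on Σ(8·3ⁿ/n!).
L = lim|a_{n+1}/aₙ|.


aₙ = 8·3^n/n!
a_{n+1}/aₙ = 3^(n+1)/(n+1)! × n!/3^n  (constant 8 cancels)
= 3/(n+1)
L = lim(n→∞) 3/(n+1) = 0
L < 1 → series CONVERGES

Converges (ratio test: L = 0 < 1)


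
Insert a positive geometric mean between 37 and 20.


GM = √(37×20) = √740 = 27.2029

GM = 27.2029


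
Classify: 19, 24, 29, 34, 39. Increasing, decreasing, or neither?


Differences: 5, 5, 5, 5
All differences > 0 → strictly INCREASING

Monotonically increasing


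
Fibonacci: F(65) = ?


Fibonacci sequence: 1, 1, 2, 3, 5, 8, 13, 21, 34, 55, 89, ...
F(65) = 17167680177565

F(65) = 17167680177565


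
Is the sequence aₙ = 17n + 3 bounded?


aₙ = 17n + 3 → as n→∞, aₙ→∞
No finite upper bound exists
The sequence is UNBOUNDED

Unbounded (aₙ → ∞ as n → ∞)


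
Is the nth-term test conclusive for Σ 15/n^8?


lim(n→∞) 15/n^8 = 0
lim aₙ = 0 → nth-term test is INCONCLUSIVE
(Need other tests; this is actually a convergent p-series with p=8 > 1)

Inconclusive (lim aₙ = 0; need another test)


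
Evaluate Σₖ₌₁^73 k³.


n(n+1)/2 = 73×74/2 = 2701
Σk³ = 2701² = 7295401

Σk³ = 7295401


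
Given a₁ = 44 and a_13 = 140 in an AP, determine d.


d = (aₙ - a₁)/(n-1)
= (140 - 44)/(13-1)
= 96/12 = 8

d = 8


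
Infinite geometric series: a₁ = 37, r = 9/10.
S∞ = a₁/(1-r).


S∞ = a₁/(1-r) = 37/(1 - 9/10)
= 37/(1/10)
= 370

S∞ = 370


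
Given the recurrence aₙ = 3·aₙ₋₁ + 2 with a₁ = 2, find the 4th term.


Computing step by step:
a_1 = 2
a_2 = 8
a_3 = 26
a_4 = 80


a_4 = 80


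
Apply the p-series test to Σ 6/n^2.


p-series test: Σ c/n^p converges if p > 1, diverges if p ≤ 1 (constant c > 0 doesn't affect convergence).
p = 2
2 > 1 → CONVERGES

Converges (p = 2 > 1)


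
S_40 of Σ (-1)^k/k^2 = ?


S = -1 + 1/4 - 1/9 + 1/16 - 1/25 + 1/36 - 1/49 + 1/64 ± ...
= -0.8222
(Full series converges to -π²/12 ≈ -0.8225)

S_40 = -0.8222


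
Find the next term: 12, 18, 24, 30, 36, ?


Pattern: arithmetic (d=6)
Terms: 12, 18, 24, 30, 36
Next term = 42

Next term = 42


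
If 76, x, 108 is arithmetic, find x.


AM = (76 + 108)/2 = 184/2 = 92

AM = 92


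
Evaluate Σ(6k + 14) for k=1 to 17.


Σ(6k+14) = 6·Σk + 14·n
= 6·153 + 14·17
= 918 + 238 = 1156

Σ = 1156


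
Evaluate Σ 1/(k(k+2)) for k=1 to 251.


1/(k(k+2)) = (1/2)·(1/k - 1/(k+2)) (partial fractions)
Telescoping: Σ = (1/2)·(1 + 1/2 - 1/252 - 1/253) = 95129/127512

Sum = 95129/127512


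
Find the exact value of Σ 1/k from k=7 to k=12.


Σₖ₌7^12 1/k = 1/7 + 1/8 + 1/9 + 1/10 + 1/11 + 1/12
= 18107/27720
≈ 0.6532

Sum = 18107/27720 ≈ 0.6532


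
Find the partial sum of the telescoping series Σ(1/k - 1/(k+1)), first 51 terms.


Telescoping: adjacent terms cancel.
= 1/1 - 1/52
= 1 - 1/52 = 51/52

Sum = 51/52


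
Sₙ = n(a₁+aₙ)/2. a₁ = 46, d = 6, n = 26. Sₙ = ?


aₙ = 46 + (26-1)×6 = 196
Sₙ = n(a₁+aₙ)/2 = 26×(46+196)/2
= 26×242/2 = 3146

S_26 = 3146


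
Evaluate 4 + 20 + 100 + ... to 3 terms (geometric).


Sₙ = 4×(5^3 - 1)/(5 - 1)
= 4×(125 - 1)/4
= 4×124/4
= 124

S_3 = 124


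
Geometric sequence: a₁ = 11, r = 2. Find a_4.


aₙ = a₁·r^(n-1)
= 11×2^3
= 11×8
= 88

a_4 = 88


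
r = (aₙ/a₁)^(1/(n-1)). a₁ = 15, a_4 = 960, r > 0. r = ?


r^(n-1) = aₙ/a₁
r^3 = 960/15 = 64
r = 64^(1/3)
= 4

r = 4


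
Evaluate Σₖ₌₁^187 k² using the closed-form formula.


n = 187
n(n+1)(2n+1)/6 = 187×188×375/6
= 13183500/6 = 2197250

Σk² = 2197250


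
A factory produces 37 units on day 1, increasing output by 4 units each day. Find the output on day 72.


aₙ = a₁ + (n-1)d
= 37 + (72-1)×4
= 37 + 284
= 321

a_72 = 321


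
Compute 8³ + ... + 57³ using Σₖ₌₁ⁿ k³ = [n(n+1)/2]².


Σₖ₌8^57 k³ = [57·58/2]² − [7·8/2]²
= 2732409 − 784 = 2731625

Σk³ = 2731625


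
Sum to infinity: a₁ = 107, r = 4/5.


S∞ = a₁/(1-r) = 107/(1 - 4/5)
= 107/(1/5)
= 535

S∞ = 535


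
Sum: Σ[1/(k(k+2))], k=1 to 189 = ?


1/(k(k+2)) = (1/2)·(1/k - 1/(k+2)) (partial fractions)
Telescoping: Σ = (1/2)·(1 + 1/2 - 1/190 - 1/191) = 27027/36290

Sum = 27027/36290


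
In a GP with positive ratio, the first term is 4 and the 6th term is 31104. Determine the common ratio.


r^(n-1) = aₙ/a₁
r^5 = 31104/4 = 7776
r = 7776^(1/5)
= 6

r = 6


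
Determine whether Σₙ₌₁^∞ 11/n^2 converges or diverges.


p-series test: Σ c/n^p converges if p > 1, diverges if p ≤ 1 (constant c > 0 doesn't affect convergence).
p = 2
2 > 1 → CONVERGES

Converges (p = 2 > 1)


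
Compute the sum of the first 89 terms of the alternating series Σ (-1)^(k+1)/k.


S = 1 - 1/2 + 1/3 - 1/4 + 1/5 - 1/6 + 1/7 - 1/8 ± ...
= 0.6987
(Full series converges to +ln(2) ≈ +0.6931)

S_89 = 0.6987


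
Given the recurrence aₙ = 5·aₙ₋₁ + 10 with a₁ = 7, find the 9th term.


Computing step by step:
a_1 = 7
a_2 = 45
a_3 = 235
a_4 = 1185
a_5 = 5935
a_6 = 29685
a_7 = 148435
a_8 = 742185
a_9 = 3710935


a_9 = 3710935


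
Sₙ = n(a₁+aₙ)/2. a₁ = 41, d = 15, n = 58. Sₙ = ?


aₙ = 41 + (58-1)×15 = 896
Sₙ = n(a₁+aₙ)/2 = 58×(41+896)/2
= 58×937/2 = 27173

S_58 = 27173


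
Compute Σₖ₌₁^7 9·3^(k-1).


Sₙ = 9×(3^7 - 1)/(3 - 1)
= 9×(2187 - 1)/2
= 9×2186/2
= 9837

S_7 = 9837


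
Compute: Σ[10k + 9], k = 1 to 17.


Σ(10k+9) = 10·Σk + 9·n
= 10·153 + 9·17
= 1530 + 153 = 1683

Σ = 1683


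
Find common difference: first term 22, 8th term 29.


d = (aₙ - a₁)/(n-1)
= (29 - 22)/(8-1)
= 7/7 = 1

d = 1


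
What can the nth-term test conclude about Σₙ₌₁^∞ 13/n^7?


lim(n→∞) 13/n^7 = 0
lim aₙ = 0 → nth-term test is INCONCLUSIVE
(Need other tests; this is actually a convergent p-series with p=7 > 1)

Inconclusive (lim aₙ = 0; need another test)
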